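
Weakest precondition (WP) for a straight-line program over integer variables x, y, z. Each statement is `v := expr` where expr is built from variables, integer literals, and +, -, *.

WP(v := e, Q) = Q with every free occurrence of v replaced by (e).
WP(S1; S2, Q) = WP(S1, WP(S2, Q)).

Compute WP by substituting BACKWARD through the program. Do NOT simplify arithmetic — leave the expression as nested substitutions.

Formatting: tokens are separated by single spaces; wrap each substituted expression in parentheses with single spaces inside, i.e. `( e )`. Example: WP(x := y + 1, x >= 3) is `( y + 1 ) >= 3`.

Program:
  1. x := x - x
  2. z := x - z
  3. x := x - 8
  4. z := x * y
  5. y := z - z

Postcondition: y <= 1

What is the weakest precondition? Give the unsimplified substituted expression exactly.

Answer: ( ( ( ( x - x ) - 8 ) * y ) - ( ( ( x - x ) - 8 ) * y ) ) <= 1

Derivation:
post: y <= 1
stmt 5: y := z - z  -- replace 1 occurrence(s) of y with (z - z)
  => ( z - z ) <= 1
stmt 4: z := x * y  -- replace 2 occurrence(s) of z with (x * y)
  => ( ( x * y ) - ( x * y ) ) <= 1
stmt 3: x := x - 8  -- replace 2 occurrence(s) of x with (x - 8)
  => ( ( ( x - 8 ) * y ) - ( ( x - 8 ) * y ) ) <= 1
stmt 2: z := x - z  -- replace 0 occurrence(s) of z with (x - z)
  => ( ( ( x - 8 ) * y ) - ( ( x - 8 ) * y ) ) <= 1
stmt 1: x := x - x  -- replace 2 occurrence(s) of x with (x - x)
  => ( ( ( ( x - x ) - 8 ) * y ) - ( ( ( x - x ) - 8 ) * y ) ) <= 1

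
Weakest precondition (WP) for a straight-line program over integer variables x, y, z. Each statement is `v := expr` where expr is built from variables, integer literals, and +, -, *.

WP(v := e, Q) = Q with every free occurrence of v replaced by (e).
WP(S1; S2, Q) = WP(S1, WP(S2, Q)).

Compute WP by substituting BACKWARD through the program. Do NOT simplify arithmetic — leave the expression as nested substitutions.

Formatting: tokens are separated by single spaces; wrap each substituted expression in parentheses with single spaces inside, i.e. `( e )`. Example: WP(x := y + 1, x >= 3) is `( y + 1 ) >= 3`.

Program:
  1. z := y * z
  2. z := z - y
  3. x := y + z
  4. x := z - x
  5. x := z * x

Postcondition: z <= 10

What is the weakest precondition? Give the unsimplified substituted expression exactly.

Answer: ( ( y * z ) - y ) <= 10

Derivation:
post: z <= 10
stmt 5: x := z * x  -- replace 0 occurrence(s) of x with (z * x)
  => z <= 10
stmt 4: x := z - x  -- replace 0 occurrence(s) of x with (z - x)
  => z <= 10
stmt 3: x := y + z  -- replace 0 occurrence(s) of x with (y + z)
  => z <= 10
stmt 2: z := z - y  -- replace 1 occurrence(s) of z with (z - y)
  => ( z - y ) <= 10
stmt 1: z := y * z  -- replace 1 occurrence(s) of z with (y * z)
  => ( ( y * z ) - y ) <= 10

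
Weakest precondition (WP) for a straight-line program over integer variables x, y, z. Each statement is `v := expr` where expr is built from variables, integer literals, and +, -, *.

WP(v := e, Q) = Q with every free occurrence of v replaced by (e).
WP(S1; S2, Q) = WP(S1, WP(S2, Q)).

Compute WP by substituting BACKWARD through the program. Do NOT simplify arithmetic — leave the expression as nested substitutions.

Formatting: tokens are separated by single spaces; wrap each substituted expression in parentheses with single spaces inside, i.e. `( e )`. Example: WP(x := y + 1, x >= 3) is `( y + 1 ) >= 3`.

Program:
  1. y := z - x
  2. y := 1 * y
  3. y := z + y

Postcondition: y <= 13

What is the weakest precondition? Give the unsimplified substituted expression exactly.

Answer: ( z + ( 1 * ( z - x ) ) ) <= 13

Derivation:
post: y <= 13
stmt 3: y := z + y  -- replace 1 occurrence(s) of y with (z + y)
  => ( z + y ) <= 13
stmt 2: y := 1 * y  -- replace 1 occurrence(s) of y with (1 * y)
  => ( z + ( 1 * y ) ) <= 13
stmt 1: y := z - x  -- replace 1 occurrence(s) of y with (z - x)
  => ( z + ( 1 * ( z - x ) ) ) <= 13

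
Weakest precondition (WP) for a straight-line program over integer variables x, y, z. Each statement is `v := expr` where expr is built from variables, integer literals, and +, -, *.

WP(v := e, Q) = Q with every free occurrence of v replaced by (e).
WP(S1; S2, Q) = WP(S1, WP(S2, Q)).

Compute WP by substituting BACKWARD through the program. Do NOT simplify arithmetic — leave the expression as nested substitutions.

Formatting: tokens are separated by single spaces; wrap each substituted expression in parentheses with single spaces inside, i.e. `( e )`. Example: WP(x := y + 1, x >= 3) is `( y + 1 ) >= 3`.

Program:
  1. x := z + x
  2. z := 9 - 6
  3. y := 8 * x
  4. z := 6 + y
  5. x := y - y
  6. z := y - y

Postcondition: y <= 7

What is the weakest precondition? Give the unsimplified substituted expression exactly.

post: y <= 7
stmt 6: z := y - y  -- replace 0 occurrence(s) of z with (y - y)
  => y <= 7
stmt 5: x := y - y  -- replace 0 occurrence(s) of x with (y - y)
  => y <= 7
stmt 4: z := 6 + y  -- replace 0 occurrence(s) of z with (6 + y)
  => y <= 7
stmt 3: y := 8 * x  -- replace 1 occurrence(s) of y with (8 * x)
  => ( 8 * x ) <= 7
stmt 2: z := 9 - 6  -- replace 0 occurrence(s) of z with (9 - 6)
  => ( 8 * x ) <= 7
stmt 1: x := z + x  -- replace 1 occurrence(s) of x with (z + x)
  => ( 8 * ( z + x ) ) <= 7

Answer: ( 8 * ( z + x ) ) <= 7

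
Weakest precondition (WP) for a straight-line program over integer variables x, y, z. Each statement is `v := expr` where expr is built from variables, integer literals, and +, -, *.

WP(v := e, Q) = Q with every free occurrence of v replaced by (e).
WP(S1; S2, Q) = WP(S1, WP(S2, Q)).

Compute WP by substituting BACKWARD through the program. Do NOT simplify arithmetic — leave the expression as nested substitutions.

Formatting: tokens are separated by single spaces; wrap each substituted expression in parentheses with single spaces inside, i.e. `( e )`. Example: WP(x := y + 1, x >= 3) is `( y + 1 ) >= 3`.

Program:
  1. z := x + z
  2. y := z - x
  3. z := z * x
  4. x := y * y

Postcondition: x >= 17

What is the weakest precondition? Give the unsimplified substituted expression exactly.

Answer: ( ( ( x + z ) - x ) * ( ( x + z ) - x ) ) >= 17

Derivation:
post: x >= 17
stmt 4: x := y * y  -- replace 1 occurrence(s) of x with (y * y)
  => ( y * y ) >= 17
stmt 3: z := z * x  -- replace 0 occurrence(s) of z with (z * x)
  => ( y * y ) >= 17
stmt 2: y := z - x  -- replace 2 occurrence(s) of y with (z - x)
  => ( ( z - x ) * ( z - x ) ) >= 17
stmt 1: z := x + z  -- replace 2 occurrence(s) of z with (x + z)
  => ( ( ( x + z ) - x ) * ( ( x + z ) - x ) ) >= 17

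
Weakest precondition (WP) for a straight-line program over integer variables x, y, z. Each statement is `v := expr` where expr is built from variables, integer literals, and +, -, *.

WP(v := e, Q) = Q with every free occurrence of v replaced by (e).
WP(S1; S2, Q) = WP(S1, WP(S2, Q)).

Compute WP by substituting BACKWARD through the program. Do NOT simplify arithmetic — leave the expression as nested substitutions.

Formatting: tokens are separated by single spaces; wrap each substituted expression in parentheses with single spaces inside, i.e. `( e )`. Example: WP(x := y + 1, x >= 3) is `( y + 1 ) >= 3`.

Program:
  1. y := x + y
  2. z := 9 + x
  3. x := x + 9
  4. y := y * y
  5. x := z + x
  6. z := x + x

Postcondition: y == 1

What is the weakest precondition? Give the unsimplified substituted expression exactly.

Answer: ( ( x + y ) * ( x + y ) ) == 1

Derivation:
post: y == 1
stmt 6: z := x + x  -- replace 0 occurrence(s) of z with (x + x)
  => y == 1
stmt 5: x := z + x  -- replace 0 occurrence(s) of x with (z + x)
  => y == 1
stmt 4: y := y * y  -- replace 1 occurrence(s) of y with (y * y)
  => ( y * y ) == 1
stmt 3: x := x + 9  -- replace 0 occurrence(s) of x with (x + 9)
  => ( y * y ) == 1
stmt 2: z := 9 + x  -- replace 0 occurrence(s) of z with (9 + x)
  => ( y * y ) == 1
stmt 1: y := x + y  -- replace 2 occurrence(s) of y with (x + y)
  => ( ( x + y ) * ( x + y ) ) == 1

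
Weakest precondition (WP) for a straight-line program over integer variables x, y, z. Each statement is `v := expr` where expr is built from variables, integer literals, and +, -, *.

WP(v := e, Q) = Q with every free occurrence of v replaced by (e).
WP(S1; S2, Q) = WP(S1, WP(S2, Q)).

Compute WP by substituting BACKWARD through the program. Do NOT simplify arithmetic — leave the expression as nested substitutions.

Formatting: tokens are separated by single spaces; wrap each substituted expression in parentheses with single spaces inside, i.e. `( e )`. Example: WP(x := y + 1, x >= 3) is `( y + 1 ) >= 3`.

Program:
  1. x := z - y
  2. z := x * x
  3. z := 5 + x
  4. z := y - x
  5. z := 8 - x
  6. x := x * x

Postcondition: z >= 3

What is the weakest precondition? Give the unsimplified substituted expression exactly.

Answer: ( 8 - ( z - y ) ) >= 3

Derivation:
post: z >= 3
stmt 6: x := x * x  -- replace 0 occurrence(s) of x with (x * x)
  => z >= 3
stmt 5: z := 8 - x  -- replace 1 occurrence(s) of z with (8 - x)
  => ( 8 - x ) >= 3
stmt 4: z := y - x  -- replace 0 occurrence(s) of z with (y - x)
  => ( 8 - x ) >= 3
stmt 3: z := 5 + x  -- replace 0 occurrence(s) of z with (5 + x)
  => ( 8 - x ) >= 3
stmt 2: z := x * x  -- replace 0 occurrence(s) of z with (x * x)
  => ( 8 - x ) >= 3
stmt 1: x := z - y  -- replace 1 occurrence(s) of x with (z - y)
  => ( 8 - ( z - y ) ) >= 3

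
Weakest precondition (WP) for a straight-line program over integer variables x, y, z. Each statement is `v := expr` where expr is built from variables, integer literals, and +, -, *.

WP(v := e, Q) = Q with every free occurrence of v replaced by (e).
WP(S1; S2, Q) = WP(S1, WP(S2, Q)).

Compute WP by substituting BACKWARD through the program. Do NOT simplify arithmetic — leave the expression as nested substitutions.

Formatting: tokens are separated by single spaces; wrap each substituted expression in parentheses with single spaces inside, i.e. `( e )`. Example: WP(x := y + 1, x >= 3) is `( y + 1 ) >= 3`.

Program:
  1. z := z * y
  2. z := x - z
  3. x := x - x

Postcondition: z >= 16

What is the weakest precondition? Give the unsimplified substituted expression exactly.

Answer: ( x - ( z * y ) ) >= 16

Derivation:
post: z >= 16
stmt 3: x := x - x  -- replace 0 occurrence(s) of x with (x - x)
  => z >= 16
stmt 2: z := x - z  -- replace 1 occurrence(s) of z with (x - z)
  => ( x - z ) >= 16
stmt 1: z := z * y  -- replace 1 occurrence(s) of z with (z * y)
  => ( x - ( z * y ) ) >= 16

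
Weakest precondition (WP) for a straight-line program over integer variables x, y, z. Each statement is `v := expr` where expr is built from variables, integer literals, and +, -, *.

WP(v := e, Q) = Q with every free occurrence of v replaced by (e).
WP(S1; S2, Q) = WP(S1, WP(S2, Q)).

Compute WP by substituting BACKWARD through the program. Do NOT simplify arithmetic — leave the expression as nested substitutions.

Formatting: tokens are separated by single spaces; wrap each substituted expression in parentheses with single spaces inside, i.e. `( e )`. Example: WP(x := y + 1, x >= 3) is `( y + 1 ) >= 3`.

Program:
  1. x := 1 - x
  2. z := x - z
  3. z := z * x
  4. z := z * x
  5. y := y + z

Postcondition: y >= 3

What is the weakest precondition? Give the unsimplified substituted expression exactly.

Answer: ( y + ( ( ( ( 1 - x ) - z ) * ( 1 - x ) ) * ( 1 - x ) ) ) >= 3

Derivation:
post: y >= 3
stmt 5: y := y + z  -- replace 1 occurrence(s) of y with (y + z)
  => ( y + z ) >= 3
stmt 4: z := z * x  -- replace 1 occurrence(s) of z with (z * x)
  => ( y + ( z * x ) ) >= 3
stmt 3: z := z * x  -- replace 1 occurrence(s) of z with (z * x)
  => ( y + ( ( z * x ) * x ) ) >= 3
stmt 2: z := x - z  -- replace 1 occurrence(s) of z with (x - z)
  => ( y + ( ( ( x - z ) * x ) * x ) ) >= 3
stmt 1: x := 1 - x  -- replace 3 occurrence(s) of x with (1 - x)
  => ( y + ( ( ( ( 1 - x ) - z ) * ( 1 - x ) ) * ( 1 - x ) ) ) >= 3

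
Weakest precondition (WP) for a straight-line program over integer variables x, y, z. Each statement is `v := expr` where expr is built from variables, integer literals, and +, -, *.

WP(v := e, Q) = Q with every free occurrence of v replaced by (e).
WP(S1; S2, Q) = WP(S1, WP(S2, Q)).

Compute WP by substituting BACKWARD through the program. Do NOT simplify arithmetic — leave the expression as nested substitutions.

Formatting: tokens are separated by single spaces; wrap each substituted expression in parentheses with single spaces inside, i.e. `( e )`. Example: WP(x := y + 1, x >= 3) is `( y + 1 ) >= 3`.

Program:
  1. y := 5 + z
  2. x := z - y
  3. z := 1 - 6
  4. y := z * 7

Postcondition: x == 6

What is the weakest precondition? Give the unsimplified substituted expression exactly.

post: x == 6
stmt 4: y := z * 7  -- replace 0 occurrence(s) of y with (z * 7)
  => x == 6
stmt 3: z := 1 - 6  -- replace 0 occurrence(s) of z with (1 - 6)
  => x == 6
stmt 2: x := z - y  -- replace 1 occurrence(s) of x with (z - y)
  => ( z - y ) == 6
stmt 1: y := 5 + z  -- replace 1 occurrence(s) of y with (5 + z)
  => ( z - ( 5 + z ) ) == 6

Answer: ( z - ( 5 + z ) ) == 6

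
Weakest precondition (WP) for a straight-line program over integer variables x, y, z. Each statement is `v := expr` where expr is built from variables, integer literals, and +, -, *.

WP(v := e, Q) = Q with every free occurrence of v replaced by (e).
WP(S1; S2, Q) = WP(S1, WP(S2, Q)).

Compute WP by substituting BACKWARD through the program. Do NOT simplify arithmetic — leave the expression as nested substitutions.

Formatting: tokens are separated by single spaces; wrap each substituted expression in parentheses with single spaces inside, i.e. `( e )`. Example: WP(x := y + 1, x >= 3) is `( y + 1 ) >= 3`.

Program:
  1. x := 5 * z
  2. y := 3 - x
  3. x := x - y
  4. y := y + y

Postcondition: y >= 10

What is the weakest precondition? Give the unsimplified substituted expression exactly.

post: y >= 10
stmt 4: y := y + y  -- replace 1 occurrence(s) of y with (y + y)
  => ( y + y ) >= 10
stmt 3: x := x - y  -- replace 0 occurrence(s) of x with (x - y)
  => ( y + y ) >= 10
stmt 2: y := 3 - x  -- replace 2 occurrence(s) of y with (3 - x)
  => ( ( 3 - x ) + ( 3 - x ) ) >= 10
stmt 1: x := 5 * z  -- replace 2 occurrence(s) of x with (5 * z)
  => ( ( 3 - ( 5 * z ) ) + ( 3 - ( 5 * z ) ) ) >= 10

Answer: ( ( 3 - ( 5 * z ) ) + ( 3 - ( 5 * z ) ) ) >= 10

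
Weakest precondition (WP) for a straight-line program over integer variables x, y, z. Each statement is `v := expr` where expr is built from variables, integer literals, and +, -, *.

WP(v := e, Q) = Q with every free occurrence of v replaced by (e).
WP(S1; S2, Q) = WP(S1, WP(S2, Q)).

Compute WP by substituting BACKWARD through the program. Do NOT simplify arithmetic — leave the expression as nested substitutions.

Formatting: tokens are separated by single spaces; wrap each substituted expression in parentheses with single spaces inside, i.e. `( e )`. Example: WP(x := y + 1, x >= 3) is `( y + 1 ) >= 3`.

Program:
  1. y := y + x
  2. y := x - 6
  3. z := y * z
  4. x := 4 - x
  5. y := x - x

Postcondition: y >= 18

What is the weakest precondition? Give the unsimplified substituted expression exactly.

post: y >= 18
stmt 5: y := x - x  -- replace 1 occurrence(s) of y with (x - x)
  => ( x - x ) >= 18
stmt 4: x := 4 - x  -- replace 2 occurrence(s) of x with (4 - x)
  => ( ( 4 - x ) - ( 4 - x ) ) >= 18
stmt 3: z := y * z  -- replace 0 occurrence(s) of z with (y * z)
  => ( ( 4 - x ) - ( 4 - x ) ) >= 18
stmt 2: y := x - 6  -- replace 0 occurrence(s) of y with (x - 6)
  => ( ( 4 - x ) - ( 4 - x ) ) >= 18
stmt 1: y := y + x  -- replace 0 occurrence(s) of y with (y + x)
  => ( ( 4 - x ) - ( 4 - x ) ) >= 18

Answer: ( ( 4 - x ) - ( 4 - x ) ) >= 18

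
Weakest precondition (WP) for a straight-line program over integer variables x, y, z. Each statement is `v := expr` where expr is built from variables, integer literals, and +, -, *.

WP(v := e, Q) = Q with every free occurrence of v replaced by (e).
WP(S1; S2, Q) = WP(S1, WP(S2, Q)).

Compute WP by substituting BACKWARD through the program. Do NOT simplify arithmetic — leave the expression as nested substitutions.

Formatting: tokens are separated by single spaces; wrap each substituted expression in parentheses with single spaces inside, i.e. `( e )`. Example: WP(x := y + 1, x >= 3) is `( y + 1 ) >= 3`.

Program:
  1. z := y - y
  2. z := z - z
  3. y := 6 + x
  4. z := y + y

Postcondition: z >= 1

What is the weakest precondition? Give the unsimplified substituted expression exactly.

Answer: ( ( 6 + x ) + ( 6 + x ) ) >= 1

Derivation:
post: z >= 1
stmt 4: z := y + y  -- replace 1 occurrence(s) of z with (y + y)
  => ( y + y ) >= 1
stmt 3: y := 6 + x  -- replace 2 occurrence(s) of y with (6 + x)
  => ( ( 6 + x ) + ( 6 + x ) ) >= 1
stmt 2: z := z - z  -- replace 0 occurrence(s) of z with (z - z)
  => ( ( 6 + x ) + ( 6 + x ) ) >= 1
stmt 1: z := y - y  -- replace 0 occurrence(s) of z with (y - y)
  => ( ( 6 + x ) + ( 6 + x ) ) >= 1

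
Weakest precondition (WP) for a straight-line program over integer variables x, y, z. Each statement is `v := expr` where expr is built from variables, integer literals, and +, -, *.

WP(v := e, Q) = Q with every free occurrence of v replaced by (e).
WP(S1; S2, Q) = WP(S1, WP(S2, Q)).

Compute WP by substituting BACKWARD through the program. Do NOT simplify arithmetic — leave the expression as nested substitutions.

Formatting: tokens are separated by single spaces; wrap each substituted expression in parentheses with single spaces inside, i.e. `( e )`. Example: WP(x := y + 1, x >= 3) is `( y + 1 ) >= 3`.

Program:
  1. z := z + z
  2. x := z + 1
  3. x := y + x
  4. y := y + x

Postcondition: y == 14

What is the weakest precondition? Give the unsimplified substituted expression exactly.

Answer: ( y + ( y + ( ( z + z ) + 1 ) ) ) == 14

Derivation:
post: y == 14
stmt 4: y := y + x  -- replace 1 occurrence(s) of y with (y + x)
  => ( y + x ) == 14
stmt 3: x := y + x  -- replace 1 occurrence(s) of x with (y + x)
  => ( y + ( y + x ) ) == 14
stmt 2: x := z + 1  -- replace 1 occurrence(s) of x with (z + 1)
  => ( y + ( y + ( z + 1 ) ) ) == 14
stmt 1: z := z + z  -- replace 1 occurrence(s) of z with (z + z)
  => ( y + ( y + ( ( z + z ) + 1 ) ) ) == 14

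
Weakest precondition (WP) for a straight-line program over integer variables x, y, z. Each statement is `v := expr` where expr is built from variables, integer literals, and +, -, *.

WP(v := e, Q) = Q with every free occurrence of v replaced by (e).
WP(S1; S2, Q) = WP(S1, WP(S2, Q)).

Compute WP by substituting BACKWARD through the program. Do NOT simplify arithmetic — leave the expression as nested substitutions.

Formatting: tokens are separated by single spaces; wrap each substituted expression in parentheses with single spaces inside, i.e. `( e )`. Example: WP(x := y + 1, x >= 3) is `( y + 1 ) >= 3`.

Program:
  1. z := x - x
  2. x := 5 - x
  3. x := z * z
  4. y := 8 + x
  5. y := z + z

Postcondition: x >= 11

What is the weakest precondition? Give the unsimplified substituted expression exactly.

post: x >= 11
stmt 5: y := z + z  -- replace 0 occurrence(s) of y with (z + z)
  => x >= 11
stmt 4: y := 8 + x  -- replace 0 occurrence(s) of y with (8 + x)
  => x >= 11
stmt 3: x := z * z  -- replace 1 occurrence(s) of x with (z * z)
  => ( z * z ) >= 11
stmt 2: x := 5 - x  -- replace 0 occurrence(s) of x with (5 - x)
  => ( z * z ) >= 11
stmt 1: z := x - x  -- replace 2 occurrence(s) of z with (x - x)
  => ( ( x - x ) * ( x - x ) ) >= 11

Answer: ( ( x - x ) * ( x - x ) ) >= 11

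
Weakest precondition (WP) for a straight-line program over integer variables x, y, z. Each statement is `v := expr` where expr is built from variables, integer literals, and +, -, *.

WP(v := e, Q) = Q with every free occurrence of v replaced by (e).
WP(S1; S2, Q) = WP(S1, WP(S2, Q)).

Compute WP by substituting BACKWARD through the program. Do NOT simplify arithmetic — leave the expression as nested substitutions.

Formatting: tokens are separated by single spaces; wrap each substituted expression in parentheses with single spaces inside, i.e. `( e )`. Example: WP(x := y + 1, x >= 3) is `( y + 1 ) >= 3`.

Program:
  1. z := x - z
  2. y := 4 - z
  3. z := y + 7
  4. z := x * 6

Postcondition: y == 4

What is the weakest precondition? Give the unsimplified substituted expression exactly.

post: y == 4
stmt 4: z := x * 6  -- replace 0 occurrence(s) of z with (x * 6)
  => y == 4
stmt 3: z := y + 7  -- replace 0 occurrence(s) of z with (y + 7)
  => y == 4
stmt 2: y := 4 - z  -- replace 1 occurrence(s) of y with (4 - z)
  => ( 4 - z ) == 4
stmt 1: z := x - z  -- replace 1 occurrence(s) of z with (x - z)
  => ( 4 - ( x - z ) ) == 4

Answer: ( 4 - ( x - z ) ) == 4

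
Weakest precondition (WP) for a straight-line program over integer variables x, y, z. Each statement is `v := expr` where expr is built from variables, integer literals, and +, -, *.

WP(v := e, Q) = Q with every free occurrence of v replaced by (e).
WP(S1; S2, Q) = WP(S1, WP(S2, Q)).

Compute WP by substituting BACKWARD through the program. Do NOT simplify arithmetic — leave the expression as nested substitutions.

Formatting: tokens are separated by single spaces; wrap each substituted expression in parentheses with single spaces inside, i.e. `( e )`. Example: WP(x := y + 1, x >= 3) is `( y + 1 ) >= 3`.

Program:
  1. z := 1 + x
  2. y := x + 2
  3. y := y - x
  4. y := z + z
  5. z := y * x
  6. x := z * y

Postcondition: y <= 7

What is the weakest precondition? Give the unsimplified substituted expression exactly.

post: y <= 7
stmt 6: x := z * y  -- replace 0 occurrence(s) of x with (z * y)
  => y <= 7
stmt 5: z := y * x  -- replace 0 occurrence(s) of z with (y * x)
  => y <= 7
stmt 4: y := z + z  -- replace 1 occurrence(s) of y with (z + z)
  => ( z + z ) <= 7
stmt 3: y := y - x  -- replace 0 occurrence(s) of y with (y - x)
  => ( z + z ) <= 7
stmt 2: y := x + 2  -- replace 0 occurrence(s) of y with (x + 2)
  => ( z + z ) <= 7
stmt 1: z := 1 + x  -- replace 2 occurrence(s) of z with (1 + x)
  => ( ( 1 + x ) + ( 1 + x ) ) <= 7

Answer: ( ( 1 + x ) + ( 1 + x ) ) <= 7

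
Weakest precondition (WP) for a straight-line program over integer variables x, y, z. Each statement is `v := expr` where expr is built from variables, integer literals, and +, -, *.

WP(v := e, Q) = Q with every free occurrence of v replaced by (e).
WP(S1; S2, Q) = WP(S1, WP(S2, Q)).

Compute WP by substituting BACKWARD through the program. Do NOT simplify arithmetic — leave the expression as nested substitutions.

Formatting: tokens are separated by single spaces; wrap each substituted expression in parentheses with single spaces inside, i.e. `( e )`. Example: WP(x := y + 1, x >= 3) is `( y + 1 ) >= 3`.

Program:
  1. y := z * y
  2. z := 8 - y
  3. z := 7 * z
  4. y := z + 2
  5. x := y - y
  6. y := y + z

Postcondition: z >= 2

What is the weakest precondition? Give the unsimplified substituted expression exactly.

post: z >= 2
stmt 6: y := y + z  -- replace 0 occurrence(s) of y with (y + z)
  => z >= 2
stmt 5: x := y - y  -- replace 0 occurrence(s) of x with (y - y)
  => z >= 2
stmt 4: y := z + 2  -- replace 0 occurrence(s) of y with (z + 2)
  => z >= 2
stmt 3: z := 7 * z  -- replace 1 occurrence(s) of z with (7 * z)
  => ( 7 * z ) >= 2
stmt 2: z := 8 - y  -- replace 1 occurrence(s) of z with (8 - y)
  => ( 7 * ( 8 - y ) ) >= 2
stmt 1: y := z * y  -- replace 1 occurrence(s) of y with (z * y)
  => ( 7 * ( 8 - ( z * y ) ) ) >= 2

Answer: ( 7 * ( 8 - ( z * y ) ) ) >= 2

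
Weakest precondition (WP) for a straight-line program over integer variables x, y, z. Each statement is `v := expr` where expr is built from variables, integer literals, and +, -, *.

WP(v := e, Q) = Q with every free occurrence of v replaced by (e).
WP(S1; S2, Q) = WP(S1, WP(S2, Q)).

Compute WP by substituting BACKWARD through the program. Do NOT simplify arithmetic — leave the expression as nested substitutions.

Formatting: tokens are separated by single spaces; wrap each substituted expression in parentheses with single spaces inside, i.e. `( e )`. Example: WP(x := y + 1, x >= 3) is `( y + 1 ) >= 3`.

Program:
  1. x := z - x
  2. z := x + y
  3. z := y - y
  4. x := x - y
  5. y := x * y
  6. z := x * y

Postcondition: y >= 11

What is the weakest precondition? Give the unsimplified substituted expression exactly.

Answer: ( ( ( z - x ) - y ) * y ) >= 11

Derivation:
post: y >= 11
stmt 6: z := x * y  -- replace 0 occurrence(s) of z with (x * y)
  => y >= 11
stmt 5: y := x * y  -- replace 1 occurrence(s) of y with (x * y)
  => ( x * y ) >= 11
stmt 4: x := x - y  -- replace 1 occurrence(s) of x with (x - y)
  => ( ( x - y ) * y ) >= 11
stmt 3: z := y - y  -- replace 0 occurrence(s) of z with (y - y)
  => ( ( x - y ) * y ) >= 11
stmt 2: z := x + y  -- replace 0 occurrence(s) of z with (x + y)
  => ( ( x - y ) * y ) >= 11
stmt 1: x := z - x  -- replace 1 occurrence(s) of x with (z - x)
  => ( ( ( z - x ) - y ) * y ) >= 11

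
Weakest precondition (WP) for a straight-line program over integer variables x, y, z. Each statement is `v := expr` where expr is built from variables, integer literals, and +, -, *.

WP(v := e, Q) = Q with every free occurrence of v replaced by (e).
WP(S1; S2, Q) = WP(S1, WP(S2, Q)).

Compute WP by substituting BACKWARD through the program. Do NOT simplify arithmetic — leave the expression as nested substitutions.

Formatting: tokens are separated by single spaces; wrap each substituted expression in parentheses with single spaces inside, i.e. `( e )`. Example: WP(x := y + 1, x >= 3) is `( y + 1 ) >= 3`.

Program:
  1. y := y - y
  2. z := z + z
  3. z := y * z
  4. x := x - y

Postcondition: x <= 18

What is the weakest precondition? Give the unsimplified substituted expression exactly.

post: x <= 18
stmt 4: x := x - y  -- replace 1 occurrence(s) of x with (x - y)
  => ( x - y ) <= 18
stmt 3: z := y * z  -- replace 0 occurrence(s) of z with (y * z)
  => ( x - y ) <= 18
stmt 2: z := z + z  -- replace 0 occurrence(s) of z with (z + z)
  => ( x - y ) <= 18
stmt 1: y := y - y  -- replace 1 occurrence(s) of y with (y - y)
  => ( x - ( y - y ) ) <= 18

Answer: ( x - ( y - y ) ) <= 18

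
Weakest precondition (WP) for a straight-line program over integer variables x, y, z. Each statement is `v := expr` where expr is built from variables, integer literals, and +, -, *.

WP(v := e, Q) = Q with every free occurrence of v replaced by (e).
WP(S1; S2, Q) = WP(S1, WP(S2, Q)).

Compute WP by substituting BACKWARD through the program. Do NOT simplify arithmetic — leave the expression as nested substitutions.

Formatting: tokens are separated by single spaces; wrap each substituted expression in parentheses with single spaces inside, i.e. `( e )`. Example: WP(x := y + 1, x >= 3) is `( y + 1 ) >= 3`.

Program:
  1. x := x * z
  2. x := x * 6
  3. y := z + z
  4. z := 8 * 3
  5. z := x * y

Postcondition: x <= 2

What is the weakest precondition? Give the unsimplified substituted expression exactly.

post: x <= 2
stmt 5: z := x * y  -- replace 0 occurrence(s) of z with (x * y)
  => x <= 2
stmt 4: z := 8 * 3  -- replace 0 occurrence(s) of z with (8 * 3)
  => x <= 2
stmt 3: y := z + z  -- replace 0 occurrence(s) of y with (z + z)
  => x <= 2
stmt 2: x := x * 6  -- replace 1 occurrence(s) of x with (x * 6)
  => ( x * 6 ) <= 2
stmt 1: x := x * z  -- replace 1 occurrence(s) of x with (x * z)
  => ( ( x * z ) * 6 ) <= 2

Answer: ( ( x * z ) * 6 ) <= 2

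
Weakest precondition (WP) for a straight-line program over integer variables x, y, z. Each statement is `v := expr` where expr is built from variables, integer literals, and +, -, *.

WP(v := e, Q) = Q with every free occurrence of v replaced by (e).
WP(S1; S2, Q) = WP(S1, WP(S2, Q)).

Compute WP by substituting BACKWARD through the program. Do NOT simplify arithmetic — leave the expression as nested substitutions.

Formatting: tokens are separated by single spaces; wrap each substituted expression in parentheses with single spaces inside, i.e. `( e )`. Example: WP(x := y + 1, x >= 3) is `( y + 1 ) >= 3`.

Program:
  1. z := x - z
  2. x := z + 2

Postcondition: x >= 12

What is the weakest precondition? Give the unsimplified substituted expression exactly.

post: x >= 12
stmt 2: x := z + 2  -- replace 1 occurrence(s) of x with (z + 2)
  => ( z + 2 ) >= 12
stmt 1: z := x - z  -- replace 1 occurrence(s) of z with (x - z)
  => ( ( x - z ) + 2 ) >= 12

Answer: ( ( x - z ) + 2 ) >= 12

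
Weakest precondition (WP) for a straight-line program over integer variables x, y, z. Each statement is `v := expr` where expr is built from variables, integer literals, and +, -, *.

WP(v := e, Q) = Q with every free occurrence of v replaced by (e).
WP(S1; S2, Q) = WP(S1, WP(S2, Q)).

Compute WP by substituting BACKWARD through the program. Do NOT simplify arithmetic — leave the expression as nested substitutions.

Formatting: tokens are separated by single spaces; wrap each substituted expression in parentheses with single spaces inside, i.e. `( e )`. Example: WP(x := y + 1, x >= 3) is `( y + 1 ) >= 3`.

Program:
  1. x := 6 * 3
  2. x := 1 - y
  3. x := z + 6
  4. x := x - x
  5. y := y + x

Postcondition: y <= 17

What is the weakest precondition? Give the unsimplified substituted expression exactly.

Answer: ( y + ( ( z + 6 ) - ( z + 6 ) ) ) <= 17

Derivation:
post: y <= 17
stmt 5: y := y + x  -- replace 1 occurrence(s) of y with (y + x)
  => ( y + x ) <= 17
stmt 4: x := x - x  -- replace 1 occurrence(s) of x with (x - x)
  => ( y + ( x - x ) ) <= 17
stmt 3: x := z + 6  -- replace 2 occurrence(s) of x with (z + 6)
  => ( y + ( ( z + 6 ) - ( z + 6 ) ) ) <= 17
stmt 2: x := 1 - y  -- replace 0 occurrence(s) of x with (1 - y)
  => ( y + ( ( z + 6 ) - ( z + 6 ) ) ) <= 17
stmt 1: x := 6 * 3  -- replace 0 occurrence(s) of x with (6 * 3)
  => ( y + ( ( z + 6 ) - ( z + 6 ) ) ) <= 17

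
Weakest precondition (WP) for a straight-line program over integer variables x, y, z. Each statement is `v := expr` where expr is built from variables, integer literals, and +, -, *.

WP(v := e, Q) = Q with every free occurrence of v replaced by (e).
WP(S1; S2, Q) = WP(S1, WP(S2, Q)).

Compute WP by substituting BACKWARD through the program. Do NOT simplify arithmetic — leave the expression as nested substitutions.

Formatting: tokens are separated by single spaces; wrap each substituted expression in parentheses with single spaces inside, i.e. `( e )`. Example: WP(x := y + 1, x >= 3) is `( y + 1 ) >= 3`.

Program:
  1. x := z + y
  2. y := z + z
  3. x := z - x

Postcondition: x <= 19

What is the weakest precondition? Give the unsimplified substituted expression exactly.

post: x <= 19
stmt 3: x := z - x  -- replace 1 occurrence(s) of x with (z - x)
  => ( z - x ) <= 19
stmt 2: y := z + z  -- replace 0 occurrence(s) of y with (z + z)
  => ( z - x ) <= 19
stmt 1: x := z + y  -- replace 1 occurrence(s) of x with (z + y)
  => ( z - ( z + y ) ) <= 19

Answer: ( z - ( z + y ) ) <= 19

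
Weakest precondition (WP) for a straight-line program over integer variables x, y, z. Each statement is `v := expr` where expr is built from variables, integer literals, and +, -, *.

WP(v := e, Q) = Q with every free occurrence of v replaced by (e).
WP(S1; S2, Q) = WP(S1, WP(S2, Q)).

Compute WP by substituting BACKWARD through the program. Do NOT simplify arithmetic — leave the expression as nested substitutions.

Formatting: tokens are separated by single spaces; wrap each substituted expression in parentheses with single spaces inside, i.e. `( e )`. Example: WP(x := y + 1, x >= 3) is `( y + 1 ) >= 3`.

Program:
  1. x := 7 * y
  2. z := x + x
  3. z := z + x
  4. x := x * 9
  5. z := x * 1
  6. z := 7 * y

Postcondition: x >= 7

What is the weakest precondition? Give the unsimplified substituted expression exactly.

post: x >= 7
stmt 6: z := 7 * y  -- replace 0 occurrence(s) of z with (7 * y)
  => x >= 7
stmt 5: z := x * 1  -- replace 0 occurrence(s) of z with (x * 1)
  => x >= 7
stmt 4: x := x * 9  -- replace 1 occurrence(s) of x with (x * 9)
  => ( x * 9 ) >= 7
stmt 3: z := z + x  -- replace 0 occurrence(s) of z with (z + x)
  => ( x * 9 ) >= 7
stmt 2: z := x + x  -- replace 0 occurrence(s) of z with (x + x)
  => ( x * 9 ) >= 7
stmt 1: x := 7 * y  -- replace 1 occurrence(s) of x with (7 * y)
  => ( ( 7 * y ) * 9 ) >= 7

Answer: ( ( 7 * y ) * 9 ) >= 7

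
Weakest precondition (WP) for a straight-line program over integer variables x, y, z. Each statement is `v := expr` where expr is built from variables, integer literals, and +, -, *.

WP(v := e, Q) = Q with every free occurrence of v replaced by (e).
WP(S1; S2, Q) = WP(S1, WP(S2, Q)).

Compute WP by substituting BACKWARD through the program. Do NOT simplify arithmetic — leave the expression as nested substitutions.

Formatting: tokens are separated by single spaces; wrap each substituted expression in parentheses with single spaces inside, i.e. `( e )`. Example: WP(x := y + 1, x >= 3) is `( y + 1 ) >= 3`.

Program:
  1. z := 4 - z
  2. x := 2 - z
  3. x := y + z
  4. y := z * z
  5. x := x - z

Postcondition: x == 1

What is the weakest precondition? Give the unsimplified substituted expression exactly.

post: x == 1
stmt 5: x := x - z  -- replace 1 occurrence(s) of x with (x - z)
  => ( x - z ) == 1
stmt 4: y := z * z  -- replace 0 occurrence(s) of y with (z * z)
  => ( x - z ) == 1
stmt 3: x := y + z  -- replace 1 occurrence(s) of x with (y + z)
  => ( ( y + z ) - z ) == 1
stmt 2: x := 2 - z  -- replace 0 occurrence(s) of x with (2 - z)
  => ( ( y + z ) - z ) == 1
stmt 1: z := 4 - z  -- replace 2 occurrence(s) of z with (4 - z)
  => ( ( y + ( 4 - z ) ) - ( 4 - z ) ) == 1

Answer: ( ( y + ( 4 - z ) ) - ( 4 - z ) ) == 1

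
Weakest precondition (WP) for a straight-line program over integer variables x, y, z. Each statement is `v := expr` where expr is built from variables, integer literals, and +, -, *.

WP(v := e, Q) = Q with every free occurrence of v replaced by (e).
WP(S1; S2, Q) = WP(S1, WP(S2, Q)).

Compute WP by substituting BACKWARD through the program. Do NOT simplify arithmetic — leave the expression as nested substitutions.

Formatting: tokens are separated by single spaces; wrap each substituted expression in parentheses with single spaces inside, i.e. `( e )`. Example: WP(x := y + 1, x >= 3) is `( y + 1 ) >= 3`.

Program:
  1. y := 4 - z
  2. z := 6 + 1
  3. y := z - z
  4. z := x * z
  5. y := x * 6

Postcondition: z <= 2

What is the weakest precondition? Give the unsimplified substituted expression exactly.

post: z <= 2
stmt 5: y := x * 6  -- replace 0 occurrence(s) of y with (x * 6)
  => z <= 2
stmt 4: z := x * z  -- replace 1 occurrence(s) of z with (x * z)
  => ( x * z ) <= 2
stmt 3: y := z - z  -- replace 0 occurrence(s) of y with (z - z)
  => ( x * z ) <= 2
stmt 2: z := 6 + 1  -- replace 1 occurrence(s) of z with (6 + 1)
  => ( x * ( 6 + 1 ) ) <= 2
stmt 1: y := 4 - z  -- replace 0 occurrence(s) of y with (4 - z)
  => ( x * ( 6 + 1 ) ) <= 2

Answer: ( x * ( 6 + 1 ) ) <= 2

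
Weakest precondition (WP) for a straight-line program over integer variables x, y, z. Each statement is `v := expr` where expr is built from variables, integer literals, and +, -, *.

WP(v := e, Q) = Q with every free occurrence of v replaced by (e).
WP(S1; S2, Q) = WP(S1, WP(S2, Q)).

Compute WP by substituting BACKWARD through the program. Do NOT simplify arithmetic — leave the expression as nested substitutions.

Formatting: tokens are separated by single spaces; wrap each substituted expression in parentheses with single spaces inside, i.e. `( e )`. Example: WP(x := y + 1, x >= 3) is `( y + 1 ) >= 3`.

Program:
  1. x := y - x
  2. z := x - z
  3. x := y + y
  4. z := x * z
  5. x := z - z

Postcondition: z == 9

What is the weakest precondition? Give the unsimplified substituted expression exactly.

post: z == 9
stmt 5: x := z - z  -- replace 0 occurrence(s) of x with (z - z)
  => z == 9
stmt 4: z := x * z  -- replace 1 occurrence(s) of z with (x * z)
  => ( x * z ) == 9
stmt 3: x := y + y  -- replace 1 occurrence(s) of x with (y + y)
  => ( ( y + y ) * z ) == 9
stmt 2: z := x - z  -- replace 1 occurrence(s) of z with (x - z)
  => ( ( y + y ) * ( x - z ) ) == 9
stmt 1: x := y - x  -- replace 1 occurrence(s) of x with (y - x)
  => ( ( y + y ) * ( ( y - x ) - z ) ) == 9

Answer: ( ( y + y ) * ( ( y - x ) - z ) ) == 9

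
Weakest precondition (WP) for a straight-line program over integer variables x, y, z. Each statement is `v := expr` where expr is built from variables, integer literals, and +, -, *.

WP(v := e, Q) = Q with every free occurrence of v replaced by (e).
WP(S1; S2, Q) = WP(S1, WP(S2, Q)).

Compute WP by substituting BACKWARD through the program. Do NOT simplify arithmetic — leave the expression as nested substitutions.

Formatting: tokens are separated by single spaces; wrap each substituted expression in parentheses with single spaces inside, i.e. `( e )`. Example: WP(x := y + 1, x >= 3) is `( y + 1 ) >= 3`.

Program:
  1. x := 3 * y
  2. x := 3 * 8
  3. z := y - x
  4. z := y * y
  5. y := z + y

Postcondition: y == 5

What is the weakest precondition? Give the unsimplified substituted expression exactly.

post: y == 5
stmt 5: y := z + y  -- replace 1 occurrence(s) of y with (z + y)
  => ( z + y ) == 5
stmt 4: z := y * y  -- replace 1 occurrence(s) of z with (y * y)
  => ( ( y * y ) + y ) == 5
stmt 3: z := y - x  -- replace 0 occurrence(s) of z with (y - x)
  => ( ( y * y ) + y ) == 5
stmt 2: x := 3 * 8  -- replace 0 occurrence(s) of x with (3 * 8)
  => ( ( y * y ) + y ) == 5
stmt 1: x := 3 * y  -- replace 0 occurrence(s) of x with (3 * y)
  => ( ( y * y ) + y ) == 5

Answer: ( ( y * y ) + y ) == 5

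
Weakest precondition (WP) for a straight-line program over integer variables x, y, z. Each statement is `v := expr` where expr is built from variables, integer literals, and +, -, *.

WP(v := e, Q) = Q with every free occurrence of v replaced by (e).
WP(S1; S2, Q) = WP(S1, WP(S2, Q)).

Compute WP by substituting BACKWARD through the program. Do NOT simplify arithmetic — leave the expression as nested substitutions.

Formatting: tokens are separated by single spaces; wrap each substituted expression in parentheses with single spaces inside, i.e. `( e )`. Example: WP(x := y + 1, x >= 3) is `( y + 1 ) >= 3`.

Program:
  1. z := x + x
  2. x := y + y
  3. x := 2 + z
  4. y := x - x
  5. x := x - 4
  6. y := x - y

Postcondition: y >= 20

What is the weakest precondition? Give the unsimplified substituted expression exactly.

post: y >= 20
stmt 6: y := x - y  -- replace 1 occurrence(s) of y with (x - y)
  => ( x - y ) >= 20
stmt 5: x := x - 4  -- replace 1 occurrence(s) of x with (x - 4)
  => ( ( x - 4 ) - y ) >= 20
stmt 4: y := x - x  -- replace 1 occurrence(s) of y with (x - x)
  => ( ( x - 4 ) - ( x - x ) ) >= 20
stmt 3: x := 2 + z  -- replace 3 occurrence(s) of x with (2 + z)
  => ( ( ( 2 + z ) - 4 ) - ( ( 2 + z ) - ( 2 + z ) ) ) >= 20
stmt 2: x := y + y  -- replace 0 occurrence(s) of x with (y + y)
  => ( ( ( 2 + z ) - 4 ) - ( ( 2 + z ) - ( 2 + z ) ) ) >= 20
stmt 1: z := x + x  -- replace 3 occurrence(s) of z with (x + x)
  => ( ( ( 2 + ( x + x ) ) - 4 ) - ( ( 2 + ( x + x ) ) - ( 2 + ( x + x ) ) ) ) >= 20

Answer: ( ( ( 2 + ( x + x ) ) - 4 ) - ( ( 2 + ( x + x ) ) - ( 2 + ( x + x ) ) ) ) >= 20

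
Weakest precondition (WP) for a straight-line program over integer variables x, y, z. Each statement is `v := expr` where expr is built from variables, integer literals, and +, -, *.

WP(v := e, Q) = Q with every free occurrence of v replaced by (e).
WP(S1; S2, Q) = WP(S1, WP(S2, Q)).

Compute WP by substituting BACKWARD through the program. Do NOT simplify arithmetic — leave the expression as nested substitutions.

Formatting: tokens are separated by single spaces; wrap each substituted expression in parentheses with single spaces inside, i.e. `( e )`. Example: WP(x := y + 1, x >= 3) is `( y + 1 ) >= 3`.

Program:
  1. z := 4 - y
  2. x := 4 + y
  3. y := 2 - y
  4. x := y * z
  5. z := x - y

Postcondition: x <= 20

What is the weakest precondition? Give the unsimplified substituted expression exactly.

post: x <= 20
stmt 5: z := x - y  -- replace 0 occurrence(s) of z with (x - y)
  => x <= 20
stmt 4: x := y * z  -- replace 1 occurrence(s) of x with (y * z)
  => ( y * z ) <= 20
stmt 3: y := 2 - y  -- replace 1 occurrence(s) of y with (2 - y)
  => ( ( 2 - y ) * z ) <= 20
stmt 2: x := 4 + y  -- replace 0 occurrence(s) of x with (4 + y)
  => ( ( 2 - y ) * z ) <= 20
stmt 1: z := 4 - y  -- replace 1 occurrence(s) of z with (4 - y)
  => ( ( 2 - y ) * ( 4 - y ) ) <= 20

Answer: ( ( 2 - y ) * ( 4 - y ) ) <= 20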